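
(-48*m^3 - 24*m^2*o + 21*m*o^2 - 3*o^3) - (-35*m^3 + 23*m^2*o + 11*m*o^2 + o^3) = -13*m^3 - 47*m^2*o + 10*m*o^2 - 4*o^3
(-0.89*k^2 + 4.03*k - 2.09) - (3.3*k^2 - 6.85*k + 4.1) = -4.19*k^2 + 10.88*k - 6.19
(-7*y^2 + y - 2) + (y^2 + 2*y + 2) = -6*y^2 + 3*y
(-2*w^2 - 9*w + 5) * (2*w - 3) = -4*w^3 - 12*w^2 + 37*w - 15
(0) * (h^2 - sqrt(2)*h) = 0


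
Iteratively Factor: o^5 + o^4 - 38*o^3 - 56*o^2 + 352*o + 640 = (o + 4)*(o^4 - 3*o^3 - 26*o^2 + 48*o + 160) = (o - 4)*(o + 4)*(o^3 + o^2 - 22*o - 40) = (o - 5)*(o - 4)*(o + 4)*(o^2 + 6*o + 8) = (o - 5)*(o - 4)*(o + 2)*(o + 4)*(o + 4)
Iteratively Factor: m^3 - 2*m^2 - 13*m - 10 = (m - 5)*(m^2 + 3*m + 2) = (m - 5)*(m + 1)*(m + 2)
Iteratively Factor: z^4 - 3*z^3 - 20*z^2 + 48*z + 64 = (z + 1)*(z^3 - 4*z^2 - 16*z + 64) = (z - 4)*(z + 1)*(z^2 - 16) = (z - 4)*(z + 1)*(z + 4)*(z - 4)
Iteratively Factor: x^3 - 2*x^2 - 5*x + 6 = (x - 3)*(x^2 + x - 2) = (x - 3)*(x + 2)*(x - 1)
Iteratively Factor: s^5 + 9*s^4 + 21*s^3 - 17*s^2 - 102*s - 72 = (s + 3)*(s^4 + 6*s^3 + 3*s^2 - 26*s - 24) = (s + 3)*(s + 4)*(s^3 + 2*s^2 - 5*s - 6) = (s + 1)*(s + 3)*(s + 4)*(s^2 + s - 6) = (s - 2)*(s + 1)*(s + 3)*(s + 4)*(s + 3)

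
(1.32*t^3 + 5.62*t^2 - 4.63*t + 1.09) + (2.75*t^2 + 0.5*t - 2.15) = 1.32*t^3 + 8.37*t^2 - 4.13*t - 1.06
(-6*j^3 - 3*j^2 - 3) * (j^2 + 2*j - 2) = -6*j^5 - 15*j^4 + 6*j^3 + 3*j^2 - 6*j + 6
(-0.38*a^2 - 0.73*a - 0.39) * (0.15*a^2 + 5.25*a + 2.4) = -0.057*a^4 - 2.1045*a^3 - 4.803*a^2 - 3.7995*a - 0.936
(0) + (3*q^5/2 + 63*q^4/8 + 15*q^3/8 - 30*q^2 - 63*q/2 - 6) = 3*q^5/2 + 63*q^4/8 + 15*q^3/8 - 30*q^2 - 63*q/2 - 6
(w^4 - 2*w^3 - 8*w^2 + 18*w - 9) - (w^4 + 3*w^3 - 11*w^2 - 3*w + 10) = -5*w^3 + 3*w^2 + 21*w - 19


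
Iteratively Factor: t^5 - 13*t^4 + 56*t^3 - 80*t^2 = (t - 5)*(t^4 - 8*t^3 + 16*t^2) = (t - 5)*(t - 4)*(t^3 - 4*t^2) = t*(t - 5)*(t - 4)*(t^2 - 4*t) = t*(t - 5)*(t - 4)^2*(t)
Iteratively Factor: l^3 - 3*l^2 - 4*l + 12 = (l - 3)*(l^2 - 4) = (l - 3)*(l + 2)*(l - 2)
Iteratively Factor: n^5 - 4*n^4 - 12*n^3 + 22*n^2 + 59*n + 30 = (n - 3)*(n^4 - n^3 - 15*n^2 - 23*n - 10) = (n - 3)*(n + 1)*(n^3 - 2*n^2 - 13*n - 10) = (n - 3)*(n + 1)*(n + 2)*(n^2 - 4*n - 5) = (n - 5)*(n - 3)*(n + 1)*(n + 2)*(n + 1)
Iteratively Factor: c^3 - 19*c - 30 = (c + 2)*(c^2 - 2*c - 15) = (c + 2)*(c + 3)*(c - 5)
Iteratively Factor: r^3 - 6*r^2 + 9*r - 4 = (r - 4)*(r^2 - 2*r + 1) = (r - 4)*(r - 1)*(r - 1)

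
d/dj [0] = 0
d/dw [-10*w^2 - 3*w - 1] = -20*w - 3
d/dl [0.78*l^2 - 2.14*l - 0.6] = 1.56*l - 2.14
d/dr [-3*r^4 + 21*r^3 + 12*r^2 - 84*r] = -12*r^3 + 63*r^2 + 24*r - 84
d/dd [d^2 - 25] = 2*d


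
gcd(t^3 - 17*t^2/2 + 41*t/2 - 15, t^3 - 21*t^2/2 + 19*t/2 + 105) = 1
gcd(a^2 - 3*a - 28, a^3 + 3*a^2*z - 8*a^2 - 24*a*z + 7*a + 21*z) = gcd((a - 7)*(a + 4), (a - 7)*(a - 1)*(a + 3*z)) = a - 7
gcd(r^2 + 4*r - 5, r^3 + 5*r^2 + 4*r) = 1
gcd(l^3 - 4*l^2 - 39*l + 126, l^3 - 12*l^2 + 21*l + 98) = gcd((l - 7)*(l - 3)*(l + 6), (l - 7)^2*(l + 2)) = l - 7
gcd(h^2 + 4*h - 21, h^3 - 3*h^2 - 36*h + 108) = h - 3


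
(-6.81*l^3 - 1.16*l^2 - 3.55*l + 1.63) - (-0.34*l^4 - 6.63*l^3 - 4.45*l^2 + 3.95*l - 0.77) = 0.34*l^4 - 0.18*l^3 + 3.29*l^2 - 7.5*l + 2.4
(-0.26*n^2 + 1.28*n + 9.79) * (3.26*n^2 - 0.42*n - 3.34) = -0.8476*n^4 + 4.282*n^3 + 32.2462*n^2 - 8.387*n - 32.6986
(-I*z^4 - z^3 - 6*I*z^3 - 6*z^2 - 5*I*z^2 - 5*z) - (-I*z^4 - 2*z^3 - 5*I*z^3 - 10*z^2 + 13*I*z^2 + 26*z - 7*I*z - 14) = z^3 - I*z^3 + 4*z^2 - 18*I*z^2 - 31*z + 7*I*z + 14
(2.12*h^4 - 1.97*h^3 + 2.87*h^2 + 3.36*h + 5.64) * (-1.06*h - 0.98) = -2.2472*h^5 + 0.0106000000000002*h^4 - 1.1116*h^3 - 6.3742*h^2 - 9.2712*h - 5.5272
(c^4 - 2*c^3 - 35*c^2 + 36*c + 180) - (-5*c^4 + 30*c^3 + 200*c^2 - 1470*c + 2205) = 6*c^4 - 32*c^3 - 235*c^2 + 1506*c - 2025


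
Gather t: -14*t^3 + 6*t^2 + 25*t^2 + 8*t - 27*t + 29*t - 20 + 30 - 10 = -14*t^3 + 31*t^2 + 10*t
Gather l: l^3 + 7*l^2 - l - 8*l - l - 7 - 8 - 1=l^3 + 7*l^2 - 10*l - 16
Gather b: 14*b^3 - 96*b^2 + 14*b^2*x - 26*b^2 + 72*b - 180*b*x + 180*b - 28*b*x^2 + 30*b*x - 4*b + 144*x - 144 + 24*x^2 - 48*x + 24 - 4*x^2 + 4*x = 14*b^3 + b^2*(14*x - 122) + b*(-28*x^2 - 150*x + 248) + 20*x^2 + 100*x - 120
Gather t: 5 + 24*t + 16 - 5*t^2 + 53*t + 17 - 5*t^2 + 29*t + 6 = -10*t^2 + 106*t + 44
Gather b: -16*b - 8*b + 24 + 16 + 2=42 - 24*b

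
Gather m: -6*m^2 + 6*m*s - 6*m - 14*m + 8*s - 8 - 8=-6*m^2 + m*(6*s - 20) + 8*s - 16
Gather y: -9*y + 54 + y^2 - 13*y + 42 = y^2 - 22*y + 96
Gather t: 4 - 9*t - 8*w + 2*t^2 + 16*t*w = 2*t^2 + t*(16*w - 9) - 8*w + 4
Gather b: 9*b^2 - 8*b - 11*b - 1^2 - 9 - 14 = 9*b^2 - 19*b - 24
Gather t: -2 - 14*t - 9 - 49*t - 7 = -63*t - 18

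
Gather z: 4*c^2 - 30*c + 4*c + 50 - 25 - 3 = 4*c^2 - 26*c + 22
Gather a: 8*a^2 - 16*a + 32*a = 8*a^2 + 16*a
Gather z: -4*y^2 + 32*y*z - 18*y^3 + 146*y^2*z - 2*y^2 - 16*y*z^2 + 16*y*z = -18*y^3 - 6*y^2 - 16*y*z^2 + z*(146*y^2 + 48*y)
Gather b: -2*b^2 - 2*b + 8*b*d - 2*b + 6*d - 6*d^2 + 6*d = -2*b^2 + b*(8*d - 4) - 6*d^2 + 12*d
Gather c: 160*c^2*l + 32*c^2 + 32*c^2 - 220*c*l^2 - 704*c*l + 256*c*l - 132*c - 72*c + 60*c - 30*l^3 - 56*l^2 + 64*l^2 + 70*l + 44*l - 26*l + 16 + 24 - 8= c^2*(160*l + 64) + c*(-220*l^2 - 448*l - 144) - 30*l^3 + 8*l^2 + 88*l + 32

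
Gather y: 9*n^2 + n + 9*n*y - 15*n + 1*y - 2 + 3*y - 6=9*n^2 - 14*n + y*(9*n + 4) - 8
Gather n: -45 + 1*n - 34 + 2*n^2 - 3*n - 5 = 2*n^2 - 2*n - 84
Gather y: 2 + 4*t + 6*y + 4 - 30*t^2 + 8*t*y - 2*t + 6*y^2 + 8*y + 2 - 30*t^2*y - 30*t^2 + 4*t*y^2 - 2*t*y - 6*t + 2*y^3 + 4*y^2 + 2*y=-60*t^2 - 4*t + 2*y^3 + y^2*(4*t + 10) + y*(-30*t^2 + 6*t + 16) + 8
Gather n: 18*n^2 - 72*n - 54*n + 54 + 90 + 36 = 18*n^2 - 126*n + 180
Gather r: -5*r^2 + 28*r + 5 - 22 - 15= -5*r^2 + 28*r - 32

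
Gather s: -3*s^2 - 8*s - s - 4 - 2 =-3*s^2 - 9*s - 6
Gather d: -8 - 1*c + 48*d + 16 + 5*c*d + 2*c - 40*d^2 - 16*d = c - 40*d^2 + d*(5*c + 32) + 8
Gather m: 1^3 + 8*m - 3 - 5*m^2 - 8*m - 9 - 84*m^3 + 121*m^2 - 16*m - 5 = -84*m^3 + 116*m^2 - 16*m - 16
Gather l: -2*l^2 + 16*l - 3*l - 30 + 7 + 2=-2*l^2 + 13*l - 21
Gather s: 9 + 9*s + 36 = 9*s + 45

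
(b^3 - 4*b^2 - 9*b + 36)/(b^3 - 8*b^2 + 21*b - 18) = (b^2 - b - 12)/(b^2 - 5*b + 6)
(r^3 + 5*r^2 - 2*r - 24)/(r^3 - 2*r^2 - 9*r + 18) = (r + 4)/(r - 3)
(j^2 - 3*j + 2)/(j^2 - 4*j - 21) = (-j^2 + 3*j - 2)/(-j^2 + 4*j + 21)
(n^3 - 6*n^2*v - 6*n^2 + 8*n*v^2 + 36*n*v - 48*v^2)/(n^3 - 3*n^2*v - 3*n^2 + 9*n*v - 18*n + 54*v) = (-n^2 + 6*n*v - 8*v^2)/(-n^2 + 3*n*v - 3*n + 9*v)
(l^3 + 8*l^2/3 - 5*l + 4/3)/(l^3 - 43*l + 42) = (l^2 + 11*l/3 - 4/3)/(l^2 + l - 42)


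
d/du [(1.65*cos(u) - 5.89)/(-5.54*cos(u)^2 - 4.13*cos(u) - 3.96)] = (-9.141*cos(u)^2 + 65.2612*cos(u) + 30.8597)*sin(u)/(30.6916*cos(u)^4 + 45.7604*cos(u)^3 + 60.9337*cos(u)^2 + 32.7096*cos(u) + 15.6816)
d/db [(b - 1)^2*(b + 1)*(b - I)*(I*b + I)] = 5*I*b^4 + 4*b^3 - 6*I*b^2 - 4*b + I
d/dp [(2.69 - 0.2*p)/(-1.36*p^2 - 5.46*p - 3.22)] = (-0.272*p^2 + 7.3168*p + 15.3314)/(1.8496*p^4 + 14.8512*p^3 + 38.57*p^2 + 35.1624*p + 10.3684)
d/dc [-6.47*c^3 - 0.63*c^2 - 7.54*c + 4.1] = -19.41*c^2 - 1.26*c - 7.54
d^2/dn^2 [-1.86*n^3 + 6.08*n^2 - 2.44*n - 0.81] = 12.16 - 11.16*n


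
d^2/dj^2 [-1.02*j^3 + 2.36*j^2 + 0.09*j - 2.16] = 4.72 - 6.12*j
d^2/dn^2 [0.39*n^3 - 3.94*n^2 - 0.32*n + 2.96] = 2.34*n - 7.88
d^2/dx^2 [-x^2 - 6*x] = -2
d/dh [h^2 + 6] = 2*h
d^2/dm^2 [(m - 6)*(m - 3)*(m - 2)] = 6*m - 22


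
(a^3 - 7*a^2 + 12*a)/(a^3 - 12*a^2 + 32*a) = (a - 3)/(a - 8)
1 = 1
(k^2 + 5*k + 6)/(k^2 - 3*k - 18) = (k + 2)/(k - 6)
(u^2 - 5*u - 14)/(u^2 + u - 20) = (u^2 - 5*u - 14)/(u^2 + u - 20)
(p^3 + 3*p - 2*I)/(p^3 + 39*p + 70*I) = (p^3 + 3*p - 2*I)/(p^3 + 39*p + 70*I)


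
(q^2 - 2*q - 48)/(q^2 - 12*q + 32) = (q + 6)/(q - 4)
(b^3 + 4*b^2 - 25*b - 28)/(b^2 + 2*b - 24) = (b^2 + 8*b + 7)/(b + 6)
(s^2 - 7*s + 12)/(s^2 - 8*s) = (s^2 - 7*s + 12)/(s*(s - 8))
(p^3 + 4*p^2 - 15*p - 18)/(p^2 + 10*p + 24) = (p^2 - 2*p - 3)/(p + 4)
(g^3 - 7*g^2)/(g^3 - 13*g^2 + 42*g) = g/(g - 6)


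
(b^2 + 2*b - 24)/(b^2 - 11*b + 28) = (b + 6)/(b - 7)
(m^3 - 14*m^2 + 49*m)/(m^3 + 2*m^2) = (m^2 - 14*m + 49)/(m*(m + 2))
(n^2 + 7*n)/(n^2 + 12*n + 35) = n/(n + 5)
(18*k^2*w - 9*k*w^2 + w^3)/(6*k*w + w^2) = (18*k^2 - 9*k*w + w^2)/(6*k + w)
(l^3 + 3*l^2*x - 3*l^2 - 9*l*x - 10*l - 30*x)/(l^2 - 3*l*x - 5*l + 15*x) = (-l^2 - 3*l*x - 2*l - 6*x)/(-l + 3*x)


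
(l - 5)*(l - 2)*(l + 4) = l^3 - 3*l^2 - 18*l + 40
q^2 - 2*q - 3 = (q - 3)*(q + 1)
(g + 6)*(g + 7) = g^2 + 13*g + 42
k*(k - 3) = k^2 - 3*k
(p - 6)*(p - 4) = p^2 - 10*p + 24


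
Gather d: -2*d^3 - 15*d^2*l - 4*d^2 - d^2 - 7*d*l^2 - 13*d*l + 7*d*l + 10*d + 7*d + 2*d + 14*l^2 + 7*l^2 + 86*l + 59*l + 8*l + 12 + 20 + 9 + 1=-2*d^3 + d^2*(-15*l - 5) + d*(-7*l^2 - 6*l + 19) + 21*l^2 + 153*l + 42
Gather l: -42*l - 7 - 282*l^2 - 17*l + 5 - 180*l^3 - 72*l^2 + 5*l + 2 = -180*l^3 - 354*l^2 - 54*l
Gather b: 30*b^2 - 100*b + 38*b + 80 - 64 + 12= 30*b^2 - 62*b + 28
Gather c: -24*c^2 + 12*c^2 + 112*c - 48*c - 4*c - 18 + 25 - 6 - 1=-12*c^2 + 60*c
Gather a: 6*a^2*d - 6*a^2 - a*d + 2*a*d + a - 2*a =a^2*(6*d - 6) + a*(d - 1)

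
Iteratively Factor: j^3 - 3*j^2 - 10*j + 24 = (j - 2)*(j^2 - j - 12) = (j - 4)*(j - 2)*(j + 3)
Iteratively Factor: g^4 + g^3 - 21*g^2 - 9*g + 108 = (g - 3)*(g^3 + 4*g^2 - 9*g - 36) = (g - 3)*(g + 4)*(g^2 - 9) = (g - 3)*(g + 3)*(g + 4)*(g - 3)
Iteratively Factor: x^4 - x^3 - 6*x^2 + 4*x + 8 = (x - 2)*(x^3 + x^2 - 4*x - 4) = (x - 2)*(x + 2)*(x^2 - x - 2) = (x - 2)*(x + 1)*(x + 2)*(x - 2)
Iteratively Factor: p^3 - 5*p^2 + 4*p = (p)*(p^2 - 5*p + 4) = p*(p - 4)*(p - 1)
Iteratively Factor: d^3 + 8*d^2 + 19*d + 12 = (d + 3)*(d^2 + 5*d + 4) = (d + 3)*(d + 4)*(d + 1)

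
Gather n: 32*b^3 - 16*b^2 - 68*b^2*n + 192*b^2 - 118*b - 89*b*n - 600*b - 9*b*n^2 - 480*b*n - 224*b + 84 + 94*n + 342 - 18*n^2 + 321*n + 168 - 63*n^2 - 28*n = 32*b^3 + 176*b^2 - 942*b + n^2*(-9*b - 81) + n*(-68*b^2 - 569*b + 387) + 594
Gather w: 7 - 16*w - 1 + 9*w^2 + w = 9*w^2 - 15*w + 6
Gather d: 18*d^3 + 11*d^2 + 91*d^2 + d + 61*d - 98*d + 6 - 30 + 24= 18*d^3 + 102*d^2 - 36*d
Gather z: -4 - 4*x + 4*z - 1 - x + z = -5*x + 5*z - 5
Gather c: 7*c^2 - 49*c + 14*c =7*c^2 - 35*c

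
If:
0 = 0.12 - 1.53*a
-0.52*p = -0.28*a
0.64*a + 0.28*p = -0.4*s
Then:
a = 0.08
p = 0.04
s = -0.16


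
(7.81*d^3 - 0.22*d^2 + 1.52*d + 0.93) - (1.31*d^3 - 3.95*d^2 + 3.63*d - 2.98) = 6.5*d^3 + 3.73*d^2 - 2.11*d + 3.91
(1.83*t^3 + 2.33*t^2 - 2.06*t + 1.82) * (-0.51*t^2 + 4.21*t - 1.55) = -0.9333*t^5 + 6.516*t^4 + 8.0234*t^3 - 13.2123*t^2 + 10.8552*t - 2.821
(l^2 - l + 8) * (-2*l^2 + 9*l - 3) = -2*l^4 + 11*l^3 - 28*l^2 + 75*l - 24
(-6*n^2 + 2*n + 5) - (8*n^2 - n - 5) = -14*n^2 + 3*n + 10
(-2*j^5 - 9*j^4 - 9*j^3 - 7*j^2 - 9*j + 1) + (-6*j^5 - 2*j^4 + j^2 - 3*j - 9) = -8*j^5 - 11*j^4 - 9*j^3 - 6*j^2 - 12*j - 8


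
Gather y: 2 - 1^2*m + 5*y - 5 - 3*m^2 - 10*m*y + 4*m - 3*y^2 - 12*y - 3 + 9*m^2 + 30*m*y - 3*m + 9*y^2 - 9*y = 6*m^2 + 6*y^2 + y*(20*m - 16) - 6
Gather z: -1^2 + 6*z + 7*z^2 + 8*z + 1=7*z^2 + 14*z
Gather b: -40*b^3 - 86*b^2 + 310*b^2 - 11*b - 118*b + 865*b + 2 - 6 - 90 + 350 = -40*b^3 + 224*b^2 + 736*b + 256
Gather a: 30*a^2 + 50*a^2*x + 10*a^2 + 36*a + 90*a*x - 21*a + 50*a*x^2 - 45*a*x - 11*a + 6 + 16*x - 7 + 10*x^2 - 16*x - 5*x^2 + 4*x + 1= a^2*(50*x + 40) + a*(50*x^2 + 45*x + 4) + 5*x^2 + 4*x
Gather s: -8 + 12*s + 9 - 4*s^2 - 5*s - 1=-4*s^2 + 7*s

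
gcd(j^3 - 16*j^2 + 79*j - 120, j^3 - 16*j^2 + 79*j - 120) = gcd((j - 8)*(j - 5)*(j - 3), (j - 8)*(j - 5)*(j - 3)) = j^3 - 16*j^2 + 79*j - 120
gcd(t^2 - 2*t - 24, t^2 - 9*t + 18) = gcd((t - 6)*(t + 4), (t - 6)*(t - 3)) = t - 6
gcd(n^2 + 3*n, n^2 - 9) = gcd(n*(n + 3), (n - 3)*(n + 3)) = n + 3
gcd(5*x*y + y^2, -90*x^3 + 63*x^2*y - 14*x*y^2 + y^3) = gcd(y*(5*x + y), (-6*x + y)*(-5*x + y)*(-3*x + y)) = 1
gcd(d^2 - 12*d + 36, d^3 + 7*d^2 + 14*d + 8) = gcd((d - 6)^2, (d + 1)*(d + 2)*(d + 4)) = 1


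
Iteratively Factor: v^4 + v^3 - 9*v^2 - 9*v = (v + 3)*(v^3 - 2*v^2 - 3*v) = (v - 3)*(v + 3)*(v^2 + v) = (v - 3)*(v + 1)*(v + 3)*(v)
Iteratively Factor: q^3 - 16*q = (q - 4)*(q^2 + 4*q) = q*(q - 4)*(q + 4)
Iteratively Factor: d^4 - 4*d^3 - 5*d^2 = (d - 5)*(d^3 + d^2) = (d - 5)*(d + 1)*(d^2) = d*(d - 5)*(d + 1)*(d)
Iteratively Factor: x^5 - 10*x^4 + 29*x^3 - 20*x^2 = (x - 1)*(x^4 - 9*x^3 + 20*x^2) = x*(x - 1)*(x^3 - 9*x^2 + 20*x) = x*(x - 5)*(x - 1)*(x^2 - 4*x) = x^2*(x - 5)*(x - 1)*(x - 4)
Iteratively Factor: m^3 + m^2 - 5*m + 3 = (m + 3)*(m^2 - 2*m + 1) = (m - 1)*(m + 3)*(m - 1)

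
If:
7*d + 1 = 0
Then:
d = -1/7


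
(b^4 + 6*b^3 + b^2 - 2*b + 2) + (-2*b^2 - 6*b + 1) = b^4 + 6*b^3 - b^2 - 8*b + 3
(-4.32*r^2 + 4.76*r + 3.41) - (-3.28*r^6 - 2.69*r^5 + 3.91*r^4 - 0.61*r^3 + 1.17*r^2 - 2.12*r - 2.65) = 3.28*r^6 + 2.69*r^5 - 3.91*r^4 + 0.61*r^3 - 5.49*r^2 + 6.88*r + 6.06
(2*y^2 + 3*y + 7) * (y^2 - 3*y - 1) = 2*y^4 - 3*y^3 - 4*y^2 - 24*y - 7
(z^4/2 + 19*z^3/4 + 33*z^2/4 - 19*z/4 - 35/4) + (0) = z^4/2 + 19*z^3/4 + 33*z^2/4 - 19*z/4 - 35/4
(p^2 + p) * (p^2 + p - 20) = p^4 + 2*p^3 - 19*p^2 - 20*p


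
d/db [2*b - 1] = 2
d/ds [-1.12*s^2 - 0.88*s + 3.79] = -2.24*s - 0.88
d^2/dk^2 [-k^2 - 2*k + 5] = -2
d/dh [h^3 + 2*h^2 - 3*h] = 3*h^2 + 4*h - 3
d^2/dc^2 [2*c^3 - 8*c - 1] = 12*c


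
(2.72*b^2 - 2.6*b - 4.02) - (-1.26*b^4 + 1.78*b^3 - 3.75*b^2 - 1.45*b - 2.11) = 1.26*b^4 - 1.78*b^3 + 6.47*b^2 - 1.15*b - 1.91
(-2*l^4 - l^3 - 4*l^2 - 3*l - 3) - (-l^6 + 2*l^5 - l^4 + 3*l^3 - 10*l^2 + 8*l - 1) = l^6 - 2*l^5 - l^4 - 4*l^3 + 6*l^2 - 11*l - 2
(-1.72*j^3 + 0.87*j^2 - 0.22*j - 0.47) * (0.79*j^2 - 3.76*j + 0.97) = -1.3588*j^5 + 7.1545*j^4 - 5.1134*j^3 + 1.2998*j^2 + 1.5538*j - 0.4559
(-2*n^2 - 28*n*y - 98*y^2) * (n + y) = -2*n^3 - 30*n^2*y - 126*n*y^2 - 98*y^3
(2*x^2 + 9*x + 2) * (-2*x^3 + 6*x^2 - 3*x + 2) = -4*x^5 - 6*x^4 + 44*x^3 - 11*x^2 + 12*x + 4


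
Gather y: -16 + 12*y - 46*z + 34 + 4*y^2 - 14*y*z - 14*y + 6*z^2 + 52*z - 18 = 4*y^2 + y*(-14*z - 2) + 6*z^2 + 6*z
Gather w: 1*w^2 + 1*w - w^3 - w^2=-w^3 + w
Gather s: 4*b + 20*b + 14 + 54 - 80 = 24*b - 12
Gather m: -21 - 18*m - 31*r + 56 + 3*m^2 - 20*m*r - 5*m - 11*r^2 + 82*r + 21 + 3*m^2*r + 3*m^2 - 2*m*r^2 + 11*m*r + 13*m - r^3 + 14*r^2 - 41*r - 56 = m^2*(3*r + 6) + m*(-2*r^2 - 9*r - 10) - r^3 + 3*r^2 + 10*r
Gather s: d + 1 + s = d + s + 1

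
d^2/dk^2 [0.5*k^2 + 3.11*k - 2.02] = 1.00000000000000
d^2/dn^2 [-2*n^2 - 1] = -4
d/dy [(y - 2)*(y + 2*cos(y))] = y + (2 - y)*(2*sin(y) - 1) + 2*cos(y)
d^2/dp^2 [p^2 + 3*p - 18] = 2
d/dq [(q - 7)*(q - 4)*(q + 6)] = 3*q^2 - 10*q - 38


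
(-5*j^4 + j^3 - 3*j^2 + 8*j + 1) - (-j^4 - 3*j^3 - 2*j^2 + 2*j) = -4*j^4 + 4*j^3 - j^2 + 6*j + 1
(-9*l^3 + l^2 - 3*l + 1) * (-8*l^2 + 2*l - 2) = 72*l^5 - 26*l^4 + 44*l^3 - 16*l^2 + 8*l - 2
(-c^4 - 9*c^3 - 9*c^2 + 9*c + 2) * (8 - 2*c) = 2*c^5 + 10*c^4 - 54*c^3 - 90*c^2 + 68*c + 16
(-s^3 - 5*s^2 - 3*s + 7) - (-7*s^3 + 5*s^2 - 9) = 6*s^3 - 10*s^2 - 3*s + 16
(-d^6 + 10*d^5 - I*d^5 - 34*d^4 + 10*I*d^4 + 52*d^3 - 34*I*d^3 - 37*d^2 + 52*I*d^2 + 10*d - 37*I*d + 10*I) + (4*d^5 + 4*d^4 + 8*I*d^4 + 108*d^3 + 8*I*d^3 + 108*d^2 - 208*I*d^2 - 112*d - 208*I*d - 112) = -d^6 + 14*d^5 - I*d^5 - 30*d^4 + 18*I*d^4 + 160*d^3 - 26*I*d^3 + 71*d^2 - 156*I*d^2 - 102*d - 245*I*d - 112 + 10*I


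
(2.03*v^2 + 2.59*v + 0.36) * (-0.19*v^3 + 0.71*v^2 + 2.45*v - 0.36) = -0.3857*v^5 + 0.9492*v^4 + 6.744*v^3 + 5.8703*v^2 - 0.0503999999999999*v - 0.1296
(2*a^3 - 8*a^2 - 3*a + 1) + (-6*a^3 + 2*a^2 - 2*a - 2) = -4*a^3 - 6*a^2 - 5*a - 1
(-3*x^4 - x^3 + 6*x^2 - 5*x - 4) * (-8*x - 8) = 24*x^5 + 32*x^4 - 40*x^3 - 8*x^2 + 72*x + 32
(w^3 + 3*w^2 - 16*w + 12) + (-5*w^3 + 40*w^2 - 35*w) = -4*w^3 + 43*w^2 - 51*w + 12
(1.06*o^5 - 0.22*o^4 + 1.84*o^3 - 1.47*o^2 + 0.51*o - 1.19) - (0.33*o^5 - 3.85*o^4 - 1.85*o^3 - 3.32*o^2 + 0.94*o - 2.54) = 0.73*o^5 + 3.63*o^4 + 3.69*o^3 + 1.85*o^2 - 0.43*o + 1.35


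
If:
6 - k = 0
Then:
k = 6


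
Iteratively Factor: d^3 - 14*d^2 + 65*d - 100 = (d - 5)*(d^2 - 9*d + 20) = (d - 5)*(d - 4)*(d - 5)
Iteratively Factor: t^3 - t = (t - 1)*(t^2 + t) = (t - 1)*(t + 1)*(t)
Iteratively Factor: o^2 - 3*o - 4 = (o + 1)*(o - 4)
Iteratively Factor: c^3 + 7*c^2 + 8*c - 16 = (c + 4)*(c^2 + 3*c - 4) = (c - 1)*(c + 4)*(c + 4)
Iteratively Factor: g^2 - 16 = (g + 4)*(g - 4)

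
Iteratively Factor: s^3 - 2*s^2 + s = (s - 1)*(s^2 - s) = s*(s - 1)*(s - 1)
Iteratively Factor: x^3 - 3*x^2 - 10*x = (x + 2)*(x^2 - 5*x) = x*(x + 2)*(x - 5)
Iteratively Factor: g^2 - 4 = (g + 2)*(g - 2)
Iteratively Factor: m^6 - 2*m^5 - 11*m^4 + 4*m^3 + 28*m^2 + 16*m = (m + 1)*(m^5 - 3*m^4 - 8*m^3 + 12*m^2 + 16*m) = (m - 2)*(m + 1)*(m^4 - m^3 - 10*m^2 - 8*m) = (m - 4)*(m - 2)*(m + 1)*(m^3 + 3*m^2 + 2*m) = (m - 4)*(m - 2)*(m + 1)^2*(m^2 + 2*m) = m*(m - 4)*(m - 2)*(m + 1)^2*(m + 2)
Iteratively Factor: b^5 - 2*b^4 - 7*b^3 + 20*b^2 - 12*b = (b + 3)*(b^4 - 5*b^3 + 8*b^2 - 4*b) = (b - 1)*(b + 3)*(b^3 - 4*b^2 + 4*b) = b*(b - 1)*(b + 3)*(b^2 - 4*b + 4) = b*(b - 2)*(b - 1)*(b + 3)*(b - 2)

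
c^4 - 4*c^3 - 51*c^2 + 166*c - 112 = (c - 8)*(c - 2)*(c - 1)*(c + 7)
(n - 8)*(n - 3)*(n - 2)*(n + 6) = n^4 - 7*n^3 - 32*n^2 + 228*n - 288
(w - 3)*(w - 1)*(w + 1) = w^3 - 3*w^2 - w + 3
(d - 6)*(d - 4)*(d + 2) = d^3 - 8*d^2 + 4*d + 48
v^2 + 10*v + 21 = (v + 3)*(v + 7)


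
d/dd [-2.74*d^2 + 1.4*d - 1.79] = 1.4 - 5.48*d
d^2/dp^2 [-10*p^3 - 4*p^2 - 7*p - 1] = -60*p - 8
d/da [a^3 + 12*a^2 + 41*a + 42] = 3*a^2 + 24*a + 41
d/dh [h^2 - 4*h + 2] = 2*h - 4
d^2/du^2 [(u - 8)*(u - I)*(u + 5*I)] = 6*u - 16 + 8*I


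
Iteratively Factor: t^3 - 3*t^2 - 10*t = (t)*(t^2 - 3*t - 10) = t*(t - 5)*(t + 2)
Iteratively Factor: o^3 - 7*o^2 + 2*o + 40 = (o + 2)*(o^2 - 9*o + 20) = (o - 4)*(o + 2)*(o - 5)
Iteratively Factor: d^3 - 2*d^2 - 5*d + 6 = (d - 3)*(d^2 + d - 2) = (d - 3)*(d + 2)*(d - 1)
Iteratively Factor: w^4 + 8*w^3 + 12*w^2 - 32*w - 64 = (w + 2)*(w^3 + 6*w^2 - 32) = (w + 2)*(w + 4)*(w^2 + 2*w - 8) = (w + 2)*(w + 4)^2*(w - 2)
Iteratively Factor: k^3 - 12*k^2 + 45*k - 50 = (k - 2)*(k^2 - 10*k + 25) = (k - 5)*(k - 2)*(k - 5)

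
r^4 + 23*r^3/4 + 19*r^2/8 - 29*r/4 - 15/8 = (r - 1)*(r + 1/4)*(r + 3/2)*(r + 5)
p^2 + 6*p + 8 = (p + 2)*(p + 4)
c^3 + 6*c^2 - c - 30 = (c - 2)*(c + 3)*(c + 5)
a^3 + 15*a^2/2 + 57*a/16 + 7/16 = (a + 1/4)^2*(a + 7)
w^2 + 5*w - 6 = (w - 1)*(w + 6)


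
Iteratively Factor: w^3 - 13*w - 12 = (w + 3)*(w^2 - 3*w - 4) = (w + 1)*(w + 3)*(w - 4)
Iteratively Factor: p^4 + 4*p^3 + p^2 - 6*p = (p)*(p^3 + 4*p^2 + p - 6) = p*(p - 1)*(p^2 + 5*p + 6) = p*(p - 1)*(p + 2)*(p + 3)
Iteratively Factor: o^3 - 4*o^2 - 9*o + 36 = (o + 3)*(o^2 - 7*o + 12) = (o - 4)*(o + 3)*(o - 3)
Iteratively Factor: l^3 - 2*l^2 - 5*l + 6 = (l - 3)*(l^2 + l - 2) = (l - 3)*(l + 2)*(l - 1)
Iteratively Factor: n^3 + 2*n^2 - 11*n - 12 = (n + 4)*(n^2 - 2*n - 3) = (n - 3)*(n + 4)*(n + 1)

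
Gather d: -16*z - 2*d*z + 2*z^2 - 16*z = -2*d*z + 2*z^2 - 32*z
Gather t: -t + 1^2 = 1 - t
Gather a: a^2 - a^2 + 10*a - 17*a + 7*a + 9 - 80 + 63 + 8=0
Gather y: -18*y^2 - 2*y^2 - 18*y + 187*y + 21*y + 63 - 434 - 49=-20*y^2 + 190*y - 420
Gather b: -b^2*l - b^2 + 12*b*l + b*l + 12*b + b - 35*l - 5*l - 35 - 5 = b^2*(-l - 1) + b*(13*l + 13) - 40*l - 40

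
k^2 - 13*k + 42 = (k - 7)*(k - 6)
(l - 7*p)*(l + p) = l^2 - 6*l*p - 7*p^2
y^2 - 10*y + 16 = (y - 8)*(y - 2)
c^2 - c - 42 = (c - 7)*(c + 6)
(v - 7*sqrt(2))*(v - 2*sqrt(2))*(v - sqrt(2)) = v^3 - 10*sqrt(2)*v^2 + 46*v - 28*sqrt(2)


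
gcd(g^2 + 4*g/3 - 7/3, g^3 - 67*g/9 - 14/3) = g + 7/3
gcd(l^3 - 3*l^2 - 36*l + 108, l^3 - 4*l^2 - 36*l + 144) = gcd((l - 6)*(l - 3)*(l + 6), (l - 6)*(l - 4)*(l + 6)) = l^2 - 36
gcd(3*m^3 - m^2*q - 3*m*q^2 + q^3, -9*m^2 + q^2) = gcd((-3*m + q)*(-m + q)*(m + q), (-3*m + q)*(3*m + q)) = -3*m + q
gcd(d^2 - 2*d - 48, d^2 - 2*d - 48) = d^2 - 2*d - 48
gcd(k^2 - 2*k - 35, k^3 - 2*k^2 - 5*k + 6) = 1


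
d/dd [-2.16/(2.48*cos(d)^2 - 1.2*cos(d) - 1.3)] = (2.592 - 10.7136*cos(d))*sin(d)/(-2.48*cos(d)^2 + 1.2*cos(d) + 1.3)^2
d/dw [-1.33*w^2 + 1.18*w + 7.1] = 1.18 - 2.66*w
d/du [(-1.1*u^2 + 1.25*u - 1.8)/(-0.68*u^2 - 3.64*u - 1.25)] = (4.854*u^2 + 0.302*u - 8.1145)/(0.4624*u^4 + 4.9504*u^3 + 14.9496*u^2 + 9.1*u + 1.5625)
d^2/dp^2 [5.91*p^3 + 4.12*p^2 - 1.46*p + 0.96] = 35.46*p + 8.24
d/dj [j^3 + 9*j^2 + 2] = 3*j*(j + 6)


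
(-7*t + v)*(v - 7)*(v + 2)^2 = -7*t*v^3 + 21*t*v^2 + 168*t*v + 196*t + v^4 - 3*v^3 - 24*v^2 - 28*v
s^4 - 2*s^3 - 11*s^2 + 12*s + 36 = (s - 3)^2*(s + 2)^2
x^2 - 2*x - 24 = (x - 6)*(x + 4)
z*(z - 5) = z^2 - 5*z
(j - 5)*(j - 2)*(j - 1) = j^3 - 8*j^2 + 17*j - 10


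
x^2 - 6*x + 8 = (x - 4)*(x - 2)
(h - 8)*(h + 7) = h^2 - h - 56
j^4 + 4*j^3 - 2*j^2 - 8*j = j*(j + 4)*(j - sqrt(2))*(j + sqrt(2))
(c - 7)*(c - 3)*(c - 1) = c^3 - 11*c^2 + 31*c - 21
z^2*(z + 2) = z^3 + 2*z^2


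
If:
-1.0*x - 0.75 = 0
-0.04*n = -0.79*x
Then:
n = -14.81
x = -0.75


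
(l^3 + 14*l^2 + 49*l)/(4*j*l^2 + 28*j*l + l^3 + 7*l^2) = (l + 7)/(4*j + l)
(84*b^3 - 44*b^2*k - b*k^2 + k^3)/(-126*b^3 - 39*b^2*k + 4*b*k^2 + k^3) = (-2*b + k)/(3*b + k)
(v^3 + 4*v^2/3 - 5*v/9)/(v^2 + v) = (9*v^2 + 12*v - 5)/(9*(v + 1))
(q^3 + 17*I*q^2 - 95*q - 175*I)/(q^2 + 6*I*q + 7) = (q^2 + 10*I*q - 25)/(q - I)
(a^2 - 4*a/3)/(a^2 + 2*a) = (a - 4/3)/(a + 2)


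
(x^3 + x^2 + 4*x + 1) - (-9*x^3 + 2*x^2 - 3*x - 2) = 10*x^3 - x^2 + 7*x + 3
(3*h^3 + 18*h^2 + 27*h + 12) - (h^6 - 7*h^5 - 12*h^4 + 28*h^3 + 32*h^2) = -h^6 + 7*h^5 + 12*h^4 - 25*h^3 - 14*h^2 + 27*h + 12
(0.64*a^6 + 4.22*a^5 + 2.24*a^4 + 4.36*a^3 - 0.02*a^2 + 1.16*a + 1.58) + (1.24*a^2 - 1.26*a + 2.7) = 0.64*a^6 + 4.22*a^5 + 2.24*a^4 + 4.36*a^3 + 1.22*a^2 - 0.1*a + 4.28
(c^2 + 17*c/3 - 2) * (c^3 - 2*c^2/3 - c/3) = c^5 + 5*c^4 - 55*c^3/9 - 5*c^2/9 + 2*c/3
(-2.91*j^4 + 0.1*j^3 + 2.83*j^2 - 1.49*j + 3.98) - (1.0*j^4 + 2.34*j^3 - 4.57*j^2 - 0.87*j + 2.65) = -3.91*j^4 - 2.24*j^3 + 7.4*j^2 - 0.62*j + 1.33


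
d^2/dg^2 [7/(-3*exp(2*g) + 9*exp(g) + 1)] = 21*(6*(2*exp(g) - 3)^2*exp(g) + (4*exp(g) - 3)*(-3*exp(2*g) + 9*exp(g) + 1))*exp(g)/(-3*exp(2*g) + 9*exp(g) + 1)^3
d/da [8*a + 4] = 8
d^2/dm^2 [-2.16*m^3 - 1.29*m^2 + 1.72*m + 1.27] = -12.96*m - 2.58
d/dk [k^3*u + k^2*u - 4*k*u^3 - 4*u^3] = u*(3*k^2 + 2*k - 4*u^2)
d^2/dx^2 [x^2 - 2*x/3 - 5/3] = 2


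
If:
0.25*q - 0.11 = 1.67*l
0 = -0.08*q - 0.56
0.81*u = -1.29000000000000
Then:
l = -1.11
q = -7.00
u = -1.59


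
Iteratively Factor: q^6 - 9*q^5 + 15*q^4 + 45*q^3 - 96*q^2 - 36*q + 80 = (q + 1)*(q^5 - 10*q^4 + 25*q^3 + 20*q^2 - 116*q + 80) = (q - 5)*(q + 1)*(q^4 - 5*q^3 + 20*q - 16) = (q - 5)*(q - 1)*(q + 1)*(q^3 - 4*q^2 - 4*q + 16) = (q - 5)*(q - 2)*(q - 1)*(q + 1)*(q^2 - 2*q - 8) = (q - 5)*(q - 4)*(q - 2)*(q - 1)*(q + 1)*(q + 2)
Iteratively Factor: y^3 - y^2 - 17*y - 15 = (y + 3)*(y^2 - 4*y - 5) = (y - 5)*(y + 3)*(y + 1)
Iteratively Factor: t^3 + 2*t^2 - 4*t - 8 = (t + 2)*(t^2 - 4) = (t - 2)*(t + 2)*(t + 2)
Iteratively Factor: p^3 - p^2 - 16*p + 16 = (p + 4)*(p^2 - 5*p + 4) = (p - 4)*(p + 4)*(p - 1)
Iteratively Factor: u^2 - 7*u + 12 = (u - 3)*(u - 4)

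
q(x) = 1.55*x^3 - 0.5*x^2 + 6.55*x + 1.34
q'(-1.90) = 25.24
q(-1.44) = -13.76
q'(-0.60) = 8.82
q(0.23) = 2.84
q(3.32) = 74.30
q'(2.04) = 23.86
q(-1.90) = -23.54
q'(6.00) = 167.95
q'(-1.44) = 17.63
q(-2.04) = -27.26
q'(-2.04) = 27.94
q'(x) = 4.65*x^2 - 1.0*x + 6.55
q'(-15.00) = 1067.80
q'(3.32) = 54.48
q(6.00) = 357.44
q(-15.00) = -5440.66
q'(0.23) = 6.57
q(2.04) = 25.78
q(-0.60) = -3.10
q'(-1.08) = 13.05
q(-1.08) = -8.27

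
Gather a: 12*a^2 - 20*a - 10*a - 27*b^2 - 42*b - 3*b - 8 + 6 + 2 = 12*a^2 - 30*a - 27*b^2 - 45*b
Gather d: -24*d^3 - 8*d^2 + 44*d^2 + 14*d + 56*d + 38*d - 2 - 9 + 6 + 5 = -24*d^3 + 36*d^2 + 108*d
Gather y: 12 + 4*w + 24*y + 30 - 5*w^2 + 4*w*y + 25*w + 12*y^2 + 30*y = -5*w^2 + 29*w + 12*y^2 + y*(4*w + 54) + 42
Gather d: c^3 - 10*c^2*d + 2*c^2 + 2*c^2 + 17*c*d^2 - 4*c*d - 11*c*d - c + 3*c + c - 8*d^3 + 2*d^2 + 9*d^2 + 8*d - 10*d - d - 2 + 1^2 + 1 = c^3 + 4*c^2 + 3*c - 8*d^3 + d^2*(17*c + 11) + d*(-10*c^2 - 15*c - 3)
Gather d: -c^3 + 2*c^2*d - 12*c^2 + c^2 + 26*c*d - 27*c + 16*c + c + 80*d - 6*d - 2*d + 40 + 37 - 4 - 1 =-c^3 - 11*c^2 - 10*c + d*(2*c^2 + 26*c + 72) + 72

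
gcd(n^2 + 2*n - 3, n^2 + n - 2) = n - 1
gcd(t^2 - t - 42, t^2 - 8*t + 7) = t - 7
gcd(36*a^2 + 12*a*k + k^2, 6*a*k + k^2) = 6*a + k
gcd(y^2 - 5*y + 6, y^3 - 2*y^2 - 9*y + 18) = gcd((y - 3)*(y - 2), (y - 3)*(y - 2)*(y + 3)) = y^2 - 5*y + 6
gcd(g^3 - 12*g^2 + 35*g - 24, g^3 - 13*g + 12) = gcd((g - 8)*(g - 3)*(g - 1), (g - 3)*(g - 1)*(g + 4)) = g^2 - 4*g + 3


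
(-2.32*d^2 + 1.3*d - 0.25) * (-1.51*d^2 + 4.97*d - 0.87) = 3.5032*d^4 - 13.4934*d^3 + 8.8569*d^2 - 2.3735*d + 0.2175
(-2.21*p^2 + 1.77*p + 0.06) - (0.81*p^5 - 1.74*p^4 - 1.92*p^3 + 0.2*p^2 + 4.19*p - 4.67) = -0.81*p^5 + 1.74*p^4 + 1.92*p^3 - 2.41*p^2 - 2.42*p + 4.73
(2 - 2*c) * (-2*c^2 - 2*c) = 4*c^3 - 4*c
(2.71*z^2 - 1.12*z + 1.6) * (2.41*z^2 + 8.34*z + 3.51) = 6.5311*z^4 + 19.9022*z^3 + 4.0273*z^2 + 9.4128*z + 5.616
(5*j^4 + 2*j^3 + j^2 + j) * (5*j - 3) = 25*j^5 - 5*j^4 - j^3 + 2*j^2 - 3*j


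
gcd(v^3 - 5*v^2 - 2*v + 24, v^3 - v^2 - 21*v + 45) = v - 3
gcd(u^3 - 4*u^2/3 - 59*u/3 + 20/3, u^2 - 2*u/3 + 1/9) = u - 1/3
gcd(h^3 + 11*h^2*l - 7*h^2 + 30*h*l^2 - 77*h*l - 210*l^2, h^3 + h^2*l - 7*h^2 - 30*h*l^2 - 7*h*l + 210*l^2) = h^2 + 6*h*l - 7*h - 42*l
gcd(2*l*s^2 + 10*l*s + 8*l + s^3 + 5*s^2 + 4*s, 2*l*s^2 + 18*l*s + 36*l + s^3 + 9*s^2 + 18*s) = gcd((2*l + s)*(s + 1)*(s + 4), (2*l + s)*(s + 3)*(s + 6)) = 2*l + s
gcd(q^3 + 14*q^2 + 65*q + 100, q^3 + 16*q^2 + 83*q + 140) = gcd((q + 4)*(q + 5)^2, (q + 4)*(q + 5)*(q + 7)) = q^2 + 9*q + 20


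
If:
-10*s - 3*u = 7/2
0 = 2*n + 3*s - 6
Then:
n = 9*u/20 + 141/40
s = -3*u/10 - 7/20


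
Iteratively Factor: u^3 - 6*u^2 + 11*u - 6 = (u - 2)*(u^2 - 4*u + 3) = (u - 2)*(u - 1)*(u - 3)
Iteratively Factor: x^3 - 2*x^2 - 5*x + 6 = (x - 3)*(x^2 + x - 2) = (x - 3)*(x - 1)*(x + 2)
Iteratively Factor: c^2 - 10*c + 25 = (c - 5)*(c - 5)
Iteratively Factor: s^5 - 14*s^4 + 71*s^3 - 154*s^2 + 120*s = (s - 5)*(s^4 - 9*s^3 + 26*s^2 - 24*s) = (s - 5)*(s - 4)*(s^3 - 5*s^2 + 6*s) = s*(s - 5)*(s - 4)*(s^2 - 5*s + 6) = s*(s - 5)*(s - 4)*(s - 2)*(s - 3)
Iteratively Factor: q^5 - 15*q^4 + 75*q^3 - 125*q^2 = (q - 5)*(q^4 - 10*q^3 + 25*q^2) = q*(q - 5)*(q^3 - 10*q^2 + 25*q) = q^2*(q - 5)*(q^2 - 10*q + 25) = q^2*(q - 5)^2*(q - 5)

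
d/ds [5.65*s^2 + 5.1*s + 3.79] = 11.3*s + 5.1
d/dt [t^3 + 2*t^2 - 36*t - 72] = 3*t^2 + 4*t - 36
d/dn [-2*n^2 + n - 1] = 1 - 4*n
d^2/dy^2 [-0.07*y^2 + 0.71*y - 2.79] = -0.140000000000000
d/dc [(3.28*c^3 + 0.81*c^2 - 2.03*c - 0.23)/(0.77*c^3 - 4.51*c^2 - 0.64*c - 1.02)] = (8.88178419700125e-16*c^5 - 15.4165*c^4 - 1.0722*c^3 - 19.1792*c^2 - 3.727*c + 1.9234)/(0.5929*c^6 - 6.9454*c^5 + 19.3545*c^4 + 4.202*c^3 + 9.61*c^2 + 1.3056*c + 1.0404)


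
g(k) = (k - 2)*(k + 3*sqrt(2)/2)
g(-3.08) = 4.87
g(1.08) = -2.95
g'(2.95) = 6.02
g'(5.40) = 10.92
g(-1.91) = -0.83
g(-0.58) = -3.98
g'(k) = 2*k - 2 + 3*sqrt(2)/2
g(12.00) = 141.21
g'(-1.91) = -3.70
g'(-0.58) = -1.04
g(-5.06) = 20.75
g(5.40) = 25.57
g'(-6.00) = -11.88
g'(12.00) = 24.12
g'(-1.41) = -2.70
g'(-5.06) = -10.00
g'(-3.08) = -6.04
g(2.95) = 4.82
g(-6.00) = 31.03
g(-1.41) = -2.43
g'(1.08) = 2.28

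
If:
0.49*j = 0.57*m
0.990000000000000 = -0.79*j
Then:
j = -1.25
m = -1.08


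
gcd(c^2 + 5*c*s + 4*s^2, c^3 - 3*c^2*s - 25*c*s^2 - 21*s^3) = c + s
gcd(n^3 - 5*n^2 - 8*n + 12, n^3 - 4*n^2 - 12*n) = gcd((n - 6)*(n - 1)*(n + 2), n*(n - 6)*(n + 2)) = n^2 - 4*n - 12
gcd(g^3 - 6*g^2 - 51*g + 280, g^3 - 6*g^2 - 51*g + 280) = g^3 - 6*g^2 - 51*g + 280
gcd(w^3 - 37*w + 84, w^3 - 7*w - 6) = w - 3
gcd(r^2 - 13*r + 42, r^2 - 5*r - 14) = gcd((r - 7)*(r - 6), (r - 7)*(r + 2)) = r - 7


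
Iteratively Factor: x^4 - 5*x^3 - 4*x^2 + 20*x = (x)*(x^3 - 5*x^2 - 4*x + 20) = x*(x - 2)*(x^2 - 3*x - 10) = x*(x - 2)*(x + 2)*(x - 5)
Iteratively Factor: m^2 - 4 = (m + 2)*(m - 2)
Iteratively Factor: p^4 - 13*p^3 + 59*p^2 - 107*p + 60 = (p - 3)*(p^3 - 10*p^2 + 29*p - 20) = (p - 3)*(p - 1)*(p^2 - 9*p + 20) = (p - 5)*(p - 3)*(p - 1)*(p - 4)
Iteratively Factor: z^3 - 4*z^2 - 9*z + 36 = (z - 4)*(z^2 - 9) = (z - 4)*(z + 3)*(z - 3)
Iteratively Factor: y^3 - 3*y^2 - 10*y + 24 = (y - 4)*(y^2 + y - 6) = (y - 4)*(y - 2)*(y + 3)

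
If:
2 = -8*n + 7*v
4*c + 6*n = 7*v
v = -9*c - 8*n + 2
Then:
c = 76/191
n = -39/191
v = 10/191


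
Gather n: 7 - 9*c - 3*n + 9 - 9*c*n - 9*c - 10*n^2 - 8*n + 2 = -18*c - 10*n^2 + n*(-9*c - 11) + 18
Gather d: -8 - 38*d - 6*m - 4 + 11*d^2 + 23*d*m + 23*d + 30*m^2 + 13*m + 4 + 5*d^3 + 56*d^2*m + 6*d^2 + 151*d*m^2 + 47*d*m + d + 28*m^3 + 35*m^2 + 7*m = 5*d^3 + d^2*(56*m + 17) + d*(151*m^2 + 70*m - 14) + 28*m^3 + 65*m^2 + 14*m - 8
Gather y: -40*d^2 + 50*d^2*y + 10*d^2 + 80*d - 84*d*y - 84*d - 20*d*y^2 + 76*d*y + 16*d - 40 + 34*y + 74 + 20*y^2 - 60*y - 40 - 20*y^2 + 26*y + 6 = -30*d^2 - 20*d*y^2 + 12*d + y*(50*d^2 - 8*d)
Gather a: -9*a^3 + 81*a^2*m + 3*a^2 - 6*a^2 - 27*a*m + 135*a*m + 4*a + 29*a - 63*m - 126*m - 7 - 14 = -9*a^3 + a^2*(81*m - 3) + a*(108*m + 33) - 189*m - 21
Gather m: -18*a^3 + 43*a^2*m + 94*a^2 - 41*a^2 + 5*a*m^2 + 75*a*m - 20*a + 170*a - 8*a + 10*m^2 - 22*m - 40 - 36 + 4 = -18*a^3 + 53*a^2 + 142*a + m^2*(5*a + 10) + m*(43*a^2 + 75*a - 22) - 72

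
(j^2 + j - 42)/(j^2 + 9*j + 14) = (j - 6)/(j + 2)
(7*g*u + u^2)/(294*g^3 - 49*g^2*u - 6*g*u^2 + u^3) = u/(42*g^2 - 13*g*u + u^2)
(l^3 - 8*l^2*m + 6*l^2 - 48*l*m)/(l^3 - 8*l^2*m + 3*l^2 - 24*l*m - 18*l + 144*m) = l/(l - 3)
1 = 1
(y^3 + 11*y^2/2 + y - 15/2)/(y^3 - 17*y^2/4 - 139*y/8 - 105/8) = 4*(y^2 + 4*y - 5)/(4*y^2 - 23*y - 35)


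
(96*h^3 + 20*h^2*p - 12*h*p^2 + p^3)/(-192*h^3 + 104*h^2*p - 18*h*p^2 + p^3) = (2*h + p)/(-4*h + p)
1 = 1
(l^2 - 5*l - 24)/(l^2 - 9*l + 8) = (l + 3)/(l - 1)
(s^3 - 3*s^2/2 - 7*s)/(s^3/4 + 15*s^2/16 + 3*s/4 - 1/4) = 8*s*(2*s - 7)/(4*s^2 + 7*s - 2)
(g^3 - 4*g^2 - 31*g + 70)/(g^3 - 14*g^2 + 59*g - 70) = (g + 5)/(g - 5)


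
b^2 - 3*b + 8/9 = (b - 8/3)*(b - 1/3)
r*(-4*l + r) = -4*l*r + r^2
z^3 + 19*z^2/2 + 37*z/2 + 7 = (z + 1/2)*(z + 2)*(z + 7)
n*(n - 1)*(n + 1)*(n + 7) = n^4 + 7*n^3 - n^2 - 7*n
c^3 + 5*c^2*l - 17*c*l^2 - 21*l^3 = (c - 3*l)*(c + l)*(c + 7*l)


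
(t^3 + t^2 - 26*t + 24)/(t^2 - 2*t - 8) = (t^2 + 5*t - 6)/(t + 2)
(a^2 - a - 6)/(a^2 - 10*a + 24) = (a^2 - a - 6)/(a^2 - 10*a + 24)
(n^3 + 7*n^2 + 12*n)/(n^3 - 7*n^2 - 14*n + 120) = n*(n + 3)/(n^2 - 11*n + 30)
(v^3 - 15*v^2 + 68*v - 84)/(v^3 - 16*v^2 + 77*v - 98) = (v - 6)/(v - 7)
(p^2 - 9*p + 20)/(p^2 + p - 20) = (p - 5)/(p + 5)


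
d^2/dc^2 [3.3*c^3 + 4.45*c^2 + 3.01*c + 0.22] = 19.8*c + 8.9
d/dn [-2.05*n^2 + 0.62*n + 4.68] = 0.62 - 4.1*n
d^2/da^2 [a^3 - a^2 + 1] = 6*a - 2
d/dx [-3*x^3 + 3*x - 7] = 3 - 9*x^2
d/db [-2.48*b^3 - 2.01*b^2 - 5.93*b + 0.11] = -7.44*b^2 - 4.02*b - 5.93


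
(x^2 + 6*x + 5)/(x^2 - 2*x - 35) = (x + 1)/(x - 7)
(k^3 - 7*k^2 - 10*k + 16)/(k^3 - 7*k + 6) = (k^2 - 6*k - 16)/(k^2 + k - 6)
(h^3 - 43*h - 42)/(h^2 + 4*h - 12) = (h^2 - 6*h - 7)/(h - 2)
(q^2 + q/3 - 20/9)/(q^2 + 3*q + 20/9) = (3*q - 4)/(3*q + 4)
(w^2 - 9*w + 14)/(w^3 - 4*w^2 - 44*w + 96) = (w - 7)/(w^2 - 2*w - 48)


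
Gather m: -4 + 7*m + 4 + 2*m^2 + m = 2*m^2 + 8*m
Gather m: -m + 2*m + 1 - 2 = m - 1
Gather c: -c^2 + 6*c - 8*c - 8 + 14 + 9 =-c^2 - 2*c + 15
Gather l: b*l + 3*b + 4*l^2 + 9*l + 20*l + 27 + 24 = 3*b + 4*l^2 + l*(b + 29) + 51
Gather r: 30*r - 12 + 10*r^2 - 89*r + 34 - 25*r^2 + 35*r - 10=-15*r^2 - 24*r + 12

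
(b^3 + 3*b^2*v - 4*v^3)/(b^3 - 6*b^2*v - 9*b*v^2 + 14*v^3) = (-b - 2*v)/(-b + 7*v)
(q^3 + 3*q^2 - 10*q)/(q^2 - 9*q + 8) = q*(q^2 + 3*q - 10)/(q^2 - 9*q + 8)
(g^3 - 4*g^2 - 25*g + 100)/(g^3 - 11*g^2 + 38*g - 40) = (g + 5)/(g - 2)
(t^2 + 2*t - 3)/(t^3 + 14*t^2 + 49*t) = (t^2 + 2*t - 3)/(t*(t^2 + 14*t + 49))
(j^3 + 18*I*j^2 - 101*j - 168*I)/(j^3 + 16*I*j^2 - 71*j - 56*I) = (j + 3*I)/(j + I)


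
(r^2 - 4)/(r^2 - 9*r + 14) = (r + 2)/(r - 7)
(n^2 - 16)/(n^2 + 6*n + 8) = (n - 4)/(n + 2)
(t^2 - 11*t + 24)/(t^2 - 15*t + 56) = (t - 3)/(t - 7)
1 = 1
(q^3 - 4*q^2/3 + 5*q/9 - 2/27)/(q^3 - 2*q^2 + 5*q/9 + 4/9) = (27*q^3 - 36*q^2 + 15*q - 2)/(3*(9*q^3 - 18*q^2 + 5*q + 4))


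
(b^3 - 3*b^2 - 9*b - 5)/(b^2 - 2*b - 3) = (b^2 - 4*b - 5)/(b - 3)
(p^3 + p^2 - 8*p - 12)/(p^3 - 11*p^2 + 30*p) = (p^3 + p^2 - 8*p - 12)/(p*(p^2 - 11*p + 30))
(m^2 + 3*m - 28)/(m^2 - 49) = (m - 4)/(m - 7)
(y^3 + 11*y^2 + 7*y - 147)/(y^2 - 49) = (y^2 + 4*y - 21)/(y - 7)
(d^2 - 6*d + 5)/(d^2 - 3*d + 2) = (d - 5)/(d - 2)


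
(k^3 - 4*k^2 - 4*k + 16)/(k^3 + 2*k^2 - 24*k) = (k^2 - 4)/(k*(k + 6))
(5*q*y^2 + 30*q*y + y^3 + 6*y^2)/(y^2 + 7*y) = (5*q*y + 30*q + y^2 + 6*y)/(y + 7)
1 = 1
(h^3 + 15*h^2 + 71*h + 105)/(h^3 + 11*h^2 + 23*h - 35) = (h + 3)/(h - 1)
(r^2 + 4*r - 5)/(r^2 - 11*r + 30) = (r^2 + 4*r - 5)/(r^2 - 11*r + 30)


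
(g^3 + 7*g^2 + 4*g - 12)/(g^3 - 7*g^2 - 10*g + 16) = (g + 6)/(g - 8)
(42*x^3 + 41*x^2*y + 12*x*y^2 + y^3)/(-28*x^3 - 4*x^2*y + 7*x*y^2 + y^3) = (-3*x - y)/(2*x - y)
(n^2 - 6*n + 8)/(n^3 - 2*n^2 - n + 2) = (n - 4)/(n^2 - 1)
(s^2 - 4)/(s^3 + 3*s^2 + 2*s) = (s - 2)/(s*(s + 1))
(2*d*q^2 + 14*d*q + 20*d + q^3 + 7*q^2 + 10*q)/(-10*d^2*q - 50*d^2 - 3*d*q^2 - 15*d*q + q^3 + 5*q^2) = (q + 2)/(-5*d + q)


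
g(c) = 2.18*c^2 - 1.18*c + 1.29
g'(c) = 4.36*c - 1.18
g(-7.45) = 131.08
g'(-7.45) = -33.66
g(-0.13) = 1.48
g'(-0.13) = -1.75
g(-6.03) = 87.67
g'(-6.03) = -27.47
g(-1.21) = 5.91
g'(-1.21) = -6.46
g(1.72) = 5.71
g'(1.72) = 6.32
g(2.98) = 17.13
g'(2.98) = 11.81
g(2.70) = 14.00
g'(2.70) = 10.59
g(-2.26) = 15.09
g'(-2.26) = -11.03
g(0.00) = 1.29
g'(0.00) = -1.18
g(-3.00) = 24.45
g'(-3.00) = -14.26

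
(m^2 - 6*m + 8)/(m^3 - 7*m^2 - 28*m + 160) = (m - 2)/(m^2 - 3*m - 40)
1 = 1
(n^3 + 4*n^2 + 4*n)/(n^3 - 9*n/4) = 4*(n^2 + 4*n + 4)/(4*n^2 - 9)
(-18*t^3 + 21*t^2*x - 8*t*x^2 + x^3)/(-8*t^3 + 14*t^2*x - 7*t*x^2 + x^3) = (9*t^2 - 6*t*x + x^2)/(4*t^2 - 5*t*x + x^2)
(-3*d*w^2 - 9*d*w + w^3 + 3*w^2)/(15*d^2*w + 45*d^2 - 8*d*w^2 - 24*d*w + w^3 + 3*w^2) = w/(-5*d + w)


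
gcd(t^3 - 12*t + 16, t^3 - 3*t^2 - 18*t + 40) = t^2 + 2*t - 8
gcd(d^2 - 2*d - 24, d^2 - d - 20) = d + 4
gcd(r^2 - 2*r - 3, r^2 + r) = r + 1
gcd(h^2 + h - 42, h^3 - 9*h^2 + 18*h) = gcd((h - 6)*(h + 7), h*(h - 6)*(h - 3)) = h - 6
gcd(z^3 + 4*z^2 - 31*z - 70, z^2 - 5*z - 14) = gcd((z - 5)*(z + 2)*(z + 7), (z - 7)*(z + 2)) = z + 2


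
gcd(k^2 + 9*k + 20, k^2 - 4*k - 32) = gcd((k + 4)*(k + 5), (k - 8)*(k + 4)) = k + 4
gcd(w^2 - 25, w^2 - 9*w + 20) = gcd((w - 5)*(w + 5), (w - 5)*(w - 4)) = w - 5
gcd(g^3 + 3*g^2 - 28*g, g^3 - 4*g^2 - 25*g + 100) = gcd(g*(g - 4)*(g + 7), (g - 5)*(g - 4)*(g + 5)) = g - 4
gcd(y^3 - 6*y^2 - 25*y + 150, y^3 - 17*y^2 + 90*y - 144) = y - 6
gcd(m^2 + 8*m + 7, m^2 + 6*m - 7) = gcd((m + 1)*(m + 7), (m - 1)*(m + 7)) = m + 7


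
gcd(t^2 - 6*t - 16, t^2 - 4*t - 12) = t + 2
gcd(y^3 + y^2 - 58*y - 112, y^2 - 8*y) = y - 8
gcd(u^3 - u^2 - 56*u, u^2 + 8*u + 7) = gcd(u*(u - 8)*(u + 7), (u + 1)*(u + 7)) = u + 7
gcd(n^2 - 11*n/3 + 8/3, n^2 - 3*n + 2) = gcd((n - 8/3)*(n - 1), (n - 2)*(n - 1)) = n - 1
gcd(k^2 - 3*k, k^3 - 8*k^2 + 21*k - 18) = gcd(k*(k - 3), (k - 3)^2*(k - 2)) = k - 3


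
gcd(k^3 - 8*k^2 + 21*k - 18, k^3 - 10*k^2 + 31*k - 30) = k^2 - 5*k + 6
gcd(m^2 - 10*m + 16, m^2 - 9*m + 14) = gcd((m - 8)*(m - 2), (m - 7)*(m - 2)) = m - 2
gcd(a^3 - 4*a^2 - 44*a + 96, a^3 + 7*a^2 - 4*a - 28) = a - 2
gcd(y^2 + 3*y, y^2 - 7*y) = y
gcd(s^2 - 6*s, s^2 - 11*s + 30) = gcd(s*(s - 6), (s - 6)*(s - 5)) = s - 6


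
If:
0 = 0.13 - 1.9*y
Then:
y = 0.07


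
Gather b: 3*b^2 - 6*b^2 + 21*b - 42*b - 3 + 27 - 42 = -3*b^2 - 21*b - 18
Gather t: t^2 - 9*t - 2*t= t^2 - 11*t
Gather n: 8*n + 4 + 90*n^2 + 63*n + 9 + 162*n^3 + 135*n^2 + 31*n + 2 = 162*n^3 + 225*n^2 + 102*n + 15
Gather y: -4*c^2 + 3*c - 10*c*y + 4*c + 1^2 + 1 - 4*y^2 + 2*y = -4*c^2 + 7*c - 4*y^2 + y*(2 - 10*c) + 2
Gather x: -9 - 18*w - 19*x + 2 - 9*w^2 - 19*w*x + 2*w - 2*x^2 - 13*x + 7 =-9*w^2 - 16*w - 2*x^2 + x*(-19*w - 32)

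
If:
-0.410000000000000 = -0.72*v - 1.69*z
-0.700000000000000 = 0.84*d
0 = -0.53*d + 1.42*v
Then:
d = -0.83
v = -0.31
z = 0.38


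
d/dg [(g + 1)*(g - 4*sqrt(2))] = 2*g - 4*sqrt(2) + 1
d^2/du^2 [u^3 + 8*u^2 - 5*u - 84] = 6*u + 16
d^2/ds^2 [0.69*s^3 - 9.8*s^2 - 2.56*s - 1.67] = 4.14*s - 19.6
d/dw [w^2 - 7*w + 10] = 2*w - 7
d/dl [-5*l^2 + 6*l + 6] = 6 - 10*l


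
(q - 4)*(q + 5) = q^2 + q - 20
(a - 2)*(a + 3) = a^2 + a - 6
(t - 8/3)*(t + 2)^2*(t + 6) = t^4 + 22*t^3/3 + 4*t^2/3 - 152*t/3 - 64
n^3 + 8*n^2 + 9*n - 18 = (n - 1)*(n + 3)*(n + 6)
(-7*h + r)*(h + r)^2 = -7*h^3 - 13*h^2*r - 5*h*r^2 + r^3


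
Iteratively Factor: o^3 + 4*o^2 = (o)*(o^2 + 4*o) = o^2*(o + 4)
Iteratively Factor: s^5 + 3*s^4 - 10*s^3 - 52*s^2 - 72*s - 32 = (s + 2)*(s^4 + s^3 - 12*s^2 - 28*s - 16) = (s + 1)*(s + 2)*(s^3 - 12*s - 16) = (s + 1)*(s + 2)^2*(s^2 - 2*s - 8) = (s - 4)*(s + 1)*(s + 2)^2*(s + 2)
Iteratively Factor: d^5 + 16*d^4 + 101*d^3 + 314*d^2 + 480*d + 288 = (d + 2)*(d^4 + 14*d^3 + 73*d^2 + 168*d + 144) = (d + 2)*(d + 4)*(d^3 + 10*d^2 + 33*d + 36) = (d + 2)*(d + 4)^2*(d^2 + 6*d + 9) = (d + 2)*(d + 3)*(d + 4)^2*(d + 3)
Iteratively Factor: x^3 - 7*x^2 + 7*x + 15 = (x - 3)*(x^2 - 4*x - 5) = (x - 3)*(x + 1)*(x - 5)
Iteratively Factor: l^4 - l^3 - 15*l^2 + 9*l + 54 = (l + 3)*(l^3 - 4*l^2 - 3*l + 18) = (l - 3)*(l + 3)*(l^2 - l - 6) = (l - 3)^2*(l + 3)*(l + 2)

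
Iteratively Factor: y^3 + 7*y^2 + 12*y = (y)*(y^2 + 7*y + 12) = y*(y + 3)*(y + 4)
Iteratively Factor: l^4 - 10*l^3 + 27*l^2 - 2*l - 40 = (l - 5)*(l^3 - 5*l^2 + 2*l + 8) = (l - 5)*(l - 4)*(l^2 - l - 2) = (l - 5)*(l - 4)*(l - 2)*(l + 1)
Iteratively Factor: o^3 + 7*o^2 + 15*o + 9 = (o + 3)*(o^2 + 4*o + 3) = (o + 1)*(o + 3)*(o + 3)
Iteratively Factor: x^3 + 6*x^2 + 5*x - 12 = (x - 1)*(x^2 + 7*x + 12) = (x - 1)*(x + 3)*(x + 4)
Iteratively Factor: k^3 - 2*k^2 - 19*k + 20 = (k - 5)*(k^2 + 3*k - 4) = (k - 5)*(k + 4)*(k - 1)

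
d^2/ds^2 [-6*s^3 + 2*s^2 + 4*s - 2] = 4 - 36*s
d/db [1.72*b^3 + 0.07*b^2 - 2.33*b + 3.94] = 5.16*b^2 + 0.14*b - 2.33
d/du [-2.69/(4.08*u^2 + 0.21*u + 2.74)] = (21.9504*u + 0.5649)/(4.08*u^2 + 0.21*u + 2.74)^2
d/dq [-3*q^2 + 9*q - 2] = 9 - 6*q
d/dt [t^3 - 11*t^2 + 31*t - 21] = 3*t^2 - 22*t + 31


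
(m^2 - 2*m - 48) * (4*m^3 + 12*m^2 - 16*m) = 4*m^5 + 4*m^4 - 232*m^3 - 544*m^2 + 768*m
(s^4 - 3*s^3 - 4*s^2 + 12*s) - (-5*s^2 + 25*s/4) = s^4 - 3*s^3 + s^2 + 23*s/4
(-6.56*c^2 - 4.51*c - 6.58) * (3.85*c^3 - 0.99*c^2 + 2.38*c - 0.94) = -25.256*c^5 - 10.8691*c^4 - 36.4809*c^3 + 1.9468*c^2 - 11.421*c + 6.1852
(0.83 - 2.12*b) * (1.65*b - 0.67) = -3.498*b^2 + 2.7899*b - 0.5561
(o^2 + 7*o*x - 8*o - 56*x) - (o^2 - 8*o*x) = 15*o*x - 8*o - 56*x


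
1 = 1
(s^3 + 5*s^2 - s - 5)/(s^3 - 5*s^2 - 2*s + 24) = (s^3 + 5*s^2 - s - 5)/(s^3 - 5*s^2 - 2*s + 24)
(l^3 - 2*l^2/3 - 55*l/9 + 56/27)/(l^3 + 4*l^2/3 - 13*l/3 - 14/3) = (l^2 - 3*l + 8/9)/(l^2 - l - 2)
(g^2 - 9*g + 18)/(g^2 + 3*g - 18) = (g - 6)/(g + 6)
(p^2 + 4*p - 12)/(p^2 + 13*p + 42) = (p - 2)/(p + 7)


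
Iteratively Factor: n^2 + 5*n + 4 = (n + 1)*(n + 4)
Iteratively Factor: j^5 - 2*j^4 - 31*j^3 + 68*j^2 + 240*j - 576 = (j - 3)*(j^4 + j^3 - 28*j^2 - 16*j + 192) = (j - 4)*(j - 3)*(j^3 + 5*j^2 - 8*j - 48) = (j - 4)*(j - 3)*(j + 4)*(j^2 + j - 12) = (j - 4)*(j - 3)^2*(j + 4)*(j + 4)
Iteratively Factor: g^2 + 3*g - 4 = (g - 1)*(g + 4)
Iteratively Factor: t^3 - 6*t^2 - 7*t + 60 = (t + 3)*(t^2 - 9*t + 20) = (t - 4)*(t + 3)*(t - 5)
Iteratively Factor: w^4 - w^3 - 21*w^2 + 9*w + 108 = (w - 3)*(w^3 + 2*w^2 - 15*w - 36) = (w - 3)*(w + 3)*(w^2 - w - 12) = (w - 3)*(w + 3)^2*(w - 4)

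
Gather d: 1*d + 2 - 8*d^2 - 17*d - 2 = -8*d^2 - 16*d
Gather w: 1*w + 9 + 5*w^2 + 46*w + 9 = 5*w^2 + 47*w + 18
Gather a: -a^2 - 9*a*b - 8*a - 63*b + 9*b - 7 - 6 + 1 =-a^2 + a*(-9*b - 8) - 54*b - 12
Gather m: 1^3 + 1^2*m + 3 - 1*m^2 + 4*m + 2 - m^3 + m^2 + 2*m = -m^3 + 7*m + 6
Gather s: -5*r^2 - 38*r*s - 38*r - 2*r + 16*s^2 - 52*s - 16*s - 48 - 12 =-5*r^2 - 40*r + 16*s^2 + s*(-38*r - 68) - 60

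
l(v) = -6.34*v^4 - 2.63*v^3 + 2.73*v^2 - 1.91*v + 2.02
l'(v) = -25.36*v^3 - 7.89*v^2 + 5.46*v - 1.91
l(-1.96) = -57.51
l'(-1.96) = 148.03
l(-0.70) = 4.07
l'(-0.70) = -0.90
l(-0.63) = 3.97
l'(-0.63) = -2.14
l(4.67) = -3230.70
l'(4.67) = -2731.34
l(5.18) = -4864.83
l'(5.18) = -3710.17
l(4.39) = -2531.03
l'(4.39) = -2275.57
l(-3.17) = -520.93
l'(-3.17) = 709.34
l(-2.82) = -312.85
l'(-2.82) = 488.67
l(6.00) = -8695.88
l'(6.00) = -5730.95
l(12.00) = -135638.66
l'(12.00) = -44894.63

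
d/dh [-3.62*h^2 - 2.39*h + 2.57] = -7.24*h - 2.39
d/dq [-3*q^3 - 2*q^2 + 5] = q*(-9*q - 4)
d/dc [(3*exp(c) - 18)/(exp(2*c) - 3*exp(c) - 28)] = 3*(-(exp(c) - 6)*(2*exp(c) - 3) + exp(2*c) - 3*exp(c) - 28)*exp(c)/(-exp(2*c) + 3*exp(c) + 28)^2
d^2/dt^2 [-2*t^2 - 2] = -4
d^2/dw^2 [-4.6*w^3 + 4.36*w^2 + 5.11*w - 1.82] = 8.72 - 27.6*w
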